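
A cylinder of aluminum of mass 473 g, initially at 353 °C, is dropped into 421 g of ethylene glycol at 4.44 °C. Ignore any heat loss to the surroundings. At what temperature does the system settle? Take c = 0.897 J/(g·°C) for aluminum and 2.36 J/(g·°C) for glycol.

Taking heat into each body as positive, Σ m c ΔT = 0:
473·0.897·(T − 353) + 421·2.36·(T − 4.44) = 0
424.28(T − 353) + 993.56(T − 4.44) = 0
1417.8 T = 154183
T = 154183 / 1417.8 = 109 °C

T_f ≈ 108.7 °C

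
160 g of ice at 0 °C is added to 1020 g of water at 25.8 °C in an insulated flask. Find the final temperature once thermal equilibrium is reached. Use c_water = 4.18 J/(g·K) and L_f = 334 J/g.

T_f ≈ 11.5 °C

Sum of m c ΔT and latent-heat terms is zero:
latent heat to melt: 160×334 = 53440
  meltwater 0→T: 160×4.18×T = 668.8 T
  water: 4263.6(T − 25.8)
4932.4 T = 110001 − 53440 = 56561
T ≈ 11.47 °C — above 0 °C, consistent with complete melting.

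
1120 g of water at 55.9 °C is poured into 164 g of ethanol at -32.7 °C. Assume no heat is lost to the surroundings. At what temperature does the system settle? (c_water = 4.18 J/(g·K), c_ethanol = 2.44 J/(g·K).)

Conservation of energy gives ΣQ = 0:
1120·4.18·(T − 55.9) + 164·2.44·(T − (-32.7)) = 0
(4681.6 + 400.16) T = 4681.6·55.9 + 400.16·(-32.7)
T ≈ 48.92 °C

T_f ≈ 48.9 °C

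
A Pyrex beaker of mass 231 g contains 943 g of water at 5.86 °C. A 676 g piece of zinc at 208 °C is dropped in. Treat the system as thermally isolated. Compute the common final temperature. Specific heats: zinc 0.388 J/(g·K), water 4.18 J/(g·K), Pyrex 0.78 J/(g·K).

Net heat exchanged in the isolated system is zero:
676×0.388×(T − 208) + 943×4.18×(T − 5.86) + 231×0.78×(T − 5.86) = 0
262.29(T − 208) + 3941.7(T − 5.86) + 180.18(T − 5.86) = 0
(262.29 + 3941.7 + 180.18) T = 262.29×208 + 3941.7×5.86 + 180.18×5.86
T = 78710/4384.2 ≈ 17.95 °C

T_f ≈ 18.0 °C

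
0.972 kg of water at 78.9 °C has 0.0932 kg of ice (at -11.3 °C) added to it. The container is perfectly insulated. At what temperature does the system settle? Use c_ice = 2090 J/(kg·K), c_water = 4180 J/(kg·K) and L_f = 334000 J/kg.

Taking heat into each body as positive, Σ m c ΔT = 0:
warm ice to 0 °C: 0.0932×2090×(0 − (-11.3)) = 2201.1; latent heat to melt: 0.0932×334000 = 31129; meltwater 0→T: 0.0932×4180×T = 389.58 T; water cools: 0.972×4180×(T − 78.9) = 4063(T − 78.9)
4452.5 T = 320568 − 33330 = 287238
T ≈ 64.51 °C — above 0 °C, consistent with complete melting.

T_f ≈ 64.5 °C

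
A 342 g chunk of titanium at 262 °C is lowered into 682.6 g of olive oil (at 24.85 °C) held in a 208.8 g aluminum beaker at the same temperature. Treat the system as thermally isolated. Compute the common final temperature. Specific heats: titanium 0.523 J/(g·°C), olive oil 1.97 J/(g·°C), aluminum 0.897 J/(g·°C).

Let T be the final temperature. ΣQ_i = 0:
342·0.523·(T − 262) + 682.6·1.97·(T − 24.85) + 208.8·0.897·(T − 24.85) = 0
178.87(T − 262) + 1344.7(T − 24.85) + 187.29(T − 24.85) = 0
(178.87 + 1344.7 + 187.29) T = 178.87·262 + 1344.7·24.85 + 187.29·24.85
T = 84933 / 1710.9 = 49.6 °C

T_f ≈ 49.6 °C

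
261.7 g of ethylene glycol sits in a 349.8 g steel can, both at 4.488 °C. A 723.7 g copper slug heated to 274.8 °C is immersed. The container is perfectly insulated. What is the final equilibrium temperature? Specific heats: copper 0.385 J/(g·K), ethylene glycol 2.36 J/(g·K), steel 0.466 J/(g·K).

Net heat exchanged in the isolated system is zero:
723.7*0.385*(T − 274.8) + 261.7*2.36*(T − 4.488) + 349.8*0.466*(T − 4.488) = 0
278.62(T − 274.8) + 617.61(T − 4.488) + 163.01(T − 4.488) = 0
1059.2 T = 80069
T = 80069 / 1059.2 = 75.6 °C

T_f ≈ 75.6 °C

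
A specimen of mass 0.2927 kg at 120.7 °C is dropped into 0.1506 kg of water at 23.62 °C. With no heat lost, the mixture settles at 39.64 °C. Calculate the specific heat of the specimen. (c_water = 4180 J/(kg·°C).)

c ≈ 425 J/(kg·°C)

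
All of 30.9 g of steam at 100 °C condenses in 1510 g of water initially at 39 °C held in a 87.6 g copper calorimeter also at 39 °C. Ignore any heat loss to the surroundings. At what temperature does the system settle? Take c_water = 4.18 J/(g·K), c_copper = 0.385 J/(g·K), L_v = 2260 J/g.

Setting the total heat transfer to zero:
condense steam: −30.9×2260 = −69834
  condensate cools 100→T: 30.9×4.18×(T − 100) = 129.16(T − 100)
  water warms: 1510×4.18×(T − 39) = 6311.8(T − 39)
  copper cup: 87.6×0.385×(T − 39) = 33.73(T − 39)
6474.7 T = 69834 + 12916 + 247476 = 330226
T ≈ 51.00 °C — below 100 °C, confirming all the steam condensed.

T_f ≈ 51.0 °C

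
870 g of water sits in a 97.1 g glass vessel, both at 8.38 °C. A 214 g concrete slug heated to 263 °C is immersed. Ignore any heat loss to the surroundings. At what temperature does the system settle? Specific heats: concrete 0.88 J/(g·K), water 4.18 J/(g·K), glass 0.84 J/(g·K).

T_f is the heat-capacity-weighted average of the initial temperatures:
T_f = (188.32×263 + 3636.6×8.38 + 81.56×8.38) / (188.32 + 3636.6 + 81.56)
    = 80686 / 3906.5 ≈ 20.65 °C

T_f ≈ 20.7 °C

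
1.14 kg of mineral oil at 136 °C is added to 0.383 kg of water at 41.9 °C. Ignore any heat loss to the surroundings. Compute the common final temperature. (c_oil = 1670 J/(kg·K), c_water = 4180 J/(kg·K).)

Let T be the final temperature. ΣQ_i = 0:
1.14·1670·(T − 136) + 0.383·4180·(T − 41.9) = 0
1903.8(T − 136) + 1600.9(T − 41.9) = 0
(1903.8 + 1600.9) T = 1903.8·136 + 1600.9·41.9
T = 325996/3504.7 ≈ 93.02 °C

T_f ≈ 93.0 °C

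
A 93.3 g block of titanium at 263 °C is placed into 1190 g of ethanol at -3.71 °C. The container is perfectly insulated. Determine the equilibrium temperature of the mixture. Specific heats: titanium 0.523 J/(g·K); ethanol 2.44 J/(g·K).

With ΣQ=0 the equilibrium temperature is the m·c-weighted mean:
T_f = (48.8·263 + 2903.6·(-3.71)) / (48.8 + 2903.6)
    = 2061 / 2952.4 ≈ 0.70 °C

T_f ≈ 0.7 °C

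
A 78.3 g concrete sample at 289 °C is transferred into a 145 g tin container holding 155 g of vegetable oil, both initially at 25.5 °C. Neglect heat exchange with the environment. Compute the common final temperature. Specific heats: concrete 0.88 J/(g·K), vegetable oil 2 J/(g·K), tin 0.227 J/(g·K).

T_f = Σ m_i c_i T_i / Σ m_i c_i:
T_f = (68.9·289 + 310·25.5 + 32.91·25.5) / (68.9 + 310 + 32.91)
    = 28658 / 411.82 ≈ 69.59 °C

T_f ≈ 69.6 °C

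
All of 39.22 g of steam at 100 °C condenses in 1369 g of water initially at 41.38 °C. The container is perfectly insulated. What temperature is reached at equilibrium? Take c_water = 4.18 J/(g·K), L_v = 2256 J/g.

Net heat exchanged in the isolated system is zero:
steam→water at 100 °C releases m L_v = 39.22×2256 = 88480
  condensate cools 100→T: 39.22×4.18×(T − 100) = 163.94(T − 100)
  water warms: 1369×4.18×(T − 41.38) = 5722.4(T − 41.38)
5886.4 T = 88480 + 16394 + 236794 = 341668
T ≈ 58.04 °C — below 100 °C, confirming all the steam condensed.

T_f ≈ 58.0 °C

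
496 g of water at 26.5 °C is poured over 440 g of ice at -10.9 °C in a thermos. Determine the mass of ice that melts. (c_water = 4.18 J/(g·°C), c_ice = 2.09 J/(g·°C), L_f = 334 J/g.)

Cooling the water to 0 °C releases 496×4.18×26.5 = 54942 J.
Of that, 440×2.09×10.9 = 10024 J goes to bring the ice to 0 °C, leaving 44918 J.
Melting all 440 g of ice would need 440×334 = 146960 J.
Since 44918 < 146960 J, not all the ice melts; equilibrium is at 0 °C.
m_melt = 44918 / L_f = 134.5 g.

m_melted ≈ 134 g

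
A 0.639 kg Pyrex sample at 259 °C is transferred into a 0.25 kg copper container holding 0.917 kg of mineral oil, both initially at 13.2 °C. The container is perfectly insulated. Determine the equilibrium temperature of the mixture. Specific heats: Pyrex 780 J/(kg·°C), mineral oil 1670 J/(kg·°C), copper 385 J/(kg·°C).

T_f ≈ 70.8 °C

Heat gained plus heat lost sum to zero:
0.639×780×(T − 259) + 0.917×1670×(T − 13.2) + 0.25×385×(T − 13.2) = 0
498.42(T − 259) + 1531.4(T − 13.2) + 96.25(T − 13.2) = 0
(498.42 + 1531.4 + 96.25) T = 498.42×259 + 1531.4×13.2 + 96.25×13.2
T = 150576/2126.1 ≈ 70.82 °C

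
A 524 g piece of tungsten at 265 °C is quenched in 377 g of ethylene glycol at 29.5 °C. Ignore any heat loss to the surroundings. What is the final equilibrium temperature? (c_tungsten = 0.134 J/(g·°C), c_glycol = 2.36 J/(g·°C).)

T_f ≈ 46.7 °C

Energy conservation, ΣQ = 0:
524*0.134*(T − 265) + 377*2.36*(T − 29.5) = 0
70.22(T − 265) + 889.72(T − 29.5) = 0
959.94 T = 44854
T ≈ 46.73 °C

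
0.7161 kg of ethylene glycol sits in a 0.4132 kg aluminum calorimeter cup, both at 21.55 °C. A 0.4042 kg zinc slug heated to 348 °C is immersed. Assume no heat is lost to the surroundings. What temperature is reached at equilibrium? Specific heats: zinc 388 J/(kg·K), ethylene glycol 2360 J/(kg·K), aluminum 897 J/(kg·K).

Heat gained plus heat lost sum to zero:
0.4042·388·(T − 348) + 0.7161·2360·(T − 21.55) + 0.4132·897·(T − 21.55) = 0
2217.5 T = 98983
T = 98983 / 2217.5 = 44.6 °C

T_f ≈ 44.6 °C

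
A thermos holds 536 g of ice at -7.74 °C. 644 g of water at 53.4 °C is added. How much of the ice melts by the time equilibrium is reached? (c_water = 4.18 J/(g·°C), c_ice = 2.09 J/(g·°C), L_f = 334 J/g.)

Water can give up m c ΔT = 644×4.18×53.4 = 143749 J before reaching 0 °C.
Of that, 536×2.09×7.74 = 8670.7 J goes to bring the ice to 0 °C, leaving 135078 J.
Melting all 536 g of ice would need 536×334 = 179024 J.
135078 J < 179024 J, so only part of the ice melts and the system sits at 0 °C.
m_melted×334 = 135078  ⇒  m_melted ≈ 404.4 g.

m_melted ≈ 404 g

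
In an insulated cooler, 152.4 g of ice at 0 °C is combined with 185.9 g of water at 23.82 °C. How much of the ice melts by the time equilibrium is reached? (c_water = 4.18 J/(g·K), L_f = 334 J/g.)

Cooling the water to 0 °C releases 185.9×4.18×23.82 = 18510 J.
Fully melting the ice requires m_ice L_f = 152.4×334 = 50902 J.
That's not enough to melt it all — equilibrium is at 0 °C with ice remaining.
m_melt = 18510 / L_f = 55.42 g.

m_melted ≈ 55.4 g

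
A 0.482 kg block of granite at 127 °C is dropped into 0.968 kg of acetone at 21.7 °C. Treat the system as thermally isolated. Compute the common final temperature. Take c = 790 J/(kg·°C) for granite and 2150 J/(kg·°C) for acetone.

T_f ≈ 38.0 °C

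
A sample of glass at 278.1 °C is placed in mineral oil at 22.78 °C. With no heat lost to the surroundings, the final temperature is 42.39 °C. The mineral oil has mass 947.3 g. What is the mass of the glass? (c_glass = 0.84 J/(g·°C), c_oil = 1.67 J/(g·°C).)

Net heat exchanged in the isolated system is zero:
m·0.84·(42.39 − 278.1) + 947.3·1.67·(42.39 − 22.78) = 0
-198 m = -31023
m = -31023/-198 ≈ 156.7 g

m ≈ 157 g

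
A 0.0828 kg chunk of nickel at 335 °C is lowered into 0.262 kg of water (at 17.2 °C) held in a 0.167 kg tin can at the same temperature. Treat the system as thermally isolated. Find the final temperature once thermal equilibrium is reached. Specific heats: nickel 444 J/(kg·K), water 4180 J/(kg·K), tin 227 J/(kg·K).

T_f ≈ 27.2 °C

Net heat exchanged in the isolated system is zero:
0.0828×444×(T − 335) + 0.262×4180×(T − 17.2) + 0.167×227×(T − 17.2) = 0
36.76(T − 335) + 1095.2(T − 17.2) + 37.91(T − 17.2) = 0
(36.76 + 1095.2 + 37.91) T = 36.76×335 + 1095.2×17.2 + 37.91×17.2
T ≈ 27.19 °C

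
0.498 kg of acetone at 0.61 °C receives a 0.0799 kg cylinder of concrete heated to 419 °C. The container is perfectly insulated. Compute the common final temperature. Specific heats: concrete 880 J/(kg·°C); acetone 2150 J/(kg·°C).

Setting the total heat transfer to zero:
0.0799*880*(T − 419) + 0.498*2150*(T − 0.61) = 0
70.31(T − 419) + 1070.7(T − 0.61) = 0
1141 T = 30114
T = 30114/1141 ≈ 26.39 °C

T_f ≈ 26.4 °C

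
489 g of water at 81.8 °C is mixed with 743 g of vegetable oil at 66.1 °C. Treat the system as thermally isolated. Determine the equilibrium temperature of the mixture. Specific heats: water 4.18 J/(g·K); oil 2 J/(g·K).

T_f ≈ 75.2 °C

Heat lost by the water equals heat gained by the oil:
489*4.18*(81.8 − T) = 743*2*(T − 66.1)
2044(81.8 − T) = 1486(T − 66.1)
3530 T = 265425  ⇒  T ≈ 75.19 °C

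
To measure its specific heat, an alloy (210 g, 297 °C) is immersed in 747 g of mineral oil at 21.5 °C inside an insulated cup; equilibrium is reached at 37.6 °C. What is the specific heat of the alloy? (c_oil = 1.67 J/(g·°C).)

Net heat exchanged in the isolated system is zero:
210·c·(37.6 − 297) + 747·1.67·(37.6 − 21.5) = 0
-54474 c = -20085
c = -20085/-54474 ≈ 0.3687 J/(g·°C)

c ≈ 0.369 J/(g·°C)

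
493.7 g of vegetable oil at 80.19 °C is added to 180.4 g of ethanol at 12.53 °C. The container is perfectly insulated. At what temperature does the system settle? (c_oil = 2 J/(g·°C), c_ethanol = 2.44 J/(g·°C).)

T_f ≈ 59.3 °C

T_f = Σ m_i c_i T_i / Σ m_i c_i:
T_f = (987.4*80.19 + 440.18*12.53) / (987.4 + 440.18)
    = 84695 / 1427.6 ≈ 59.33 °C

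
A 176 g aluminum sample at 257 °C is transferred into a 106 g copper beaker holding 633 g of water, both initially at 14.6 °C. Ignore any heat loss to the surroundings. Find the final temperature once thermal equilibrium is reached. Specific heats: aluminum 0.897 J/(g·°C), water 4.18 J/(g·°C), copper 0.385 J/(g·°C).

T_f ≈ 28.1 °C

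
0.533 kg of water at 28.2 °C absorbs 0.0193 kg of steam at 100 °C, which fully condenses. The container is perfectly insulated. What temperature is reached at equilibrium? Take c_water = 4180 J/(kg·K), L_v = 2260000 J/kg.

T_f ≈ 49.6 °C

Net heat exchanged in the isolated system is zero:
condense steam: −0.0193·2260000 = −43618; condensed water 100 °C→T: 80.67(T − 100); water warms: 0.533·4180·(T − 28.2) = 2227.9(T − 28.2)
2308.6 T = 43618 + 8067.4 + 62828 = 114513
T ≈ 49.60 °C — below 100 °C, confirming all the steam condensed.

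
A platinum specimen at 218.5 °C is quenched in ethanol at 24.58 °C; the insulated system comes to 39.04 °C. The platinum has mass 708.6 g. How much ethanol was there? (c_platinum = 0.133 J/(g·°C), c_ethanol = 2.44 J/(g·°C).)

|Q_platinum| = |Q_ethanol|:
708.6·0.133·(218.5 − 39.04) = m·2.44·(39.04 − 24.58)
35.28 m = 16913  ⇒  m ≈ 479.4 g

m ≈ 479 g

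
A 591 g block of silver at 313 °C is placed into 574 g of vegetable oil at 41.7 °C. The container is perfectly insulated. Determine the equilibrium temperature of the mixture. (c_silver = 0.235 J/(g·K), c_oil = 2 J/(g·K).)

Energy conservation, ΣQ = 0:
591·0.235·(T − 313) + 574·2·(T − 41.7) = 0
138.88(T − 313) + 1148(T − 41.7) = 0
(138.88 + 1148) T = 138.88·313 + 1148·41.7
T = 91343/1286.9 ≈ 70.98 °C

T_f ≈ 71.0 °C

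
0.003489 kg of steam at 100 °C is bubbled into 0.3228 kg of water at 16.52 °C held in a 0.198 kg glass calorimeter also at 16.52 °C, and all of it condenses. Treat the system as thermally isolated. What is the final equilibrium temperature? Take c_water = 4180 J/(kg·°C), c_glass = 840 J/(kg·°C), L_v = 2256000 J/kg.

Let T be the final temperature. ΣQ_i = 0:
latent heat released on condensation: 0.003489·2256000 = 7871.2; condensate cools 100→T: 0.003489·4180·(T − 100) = 14.58(T − 100); original water: 1349.3(T − 16.52); glass cup: 0.198·840·(T − 16.52) = 166.32(T − 16.52)
1530.2 T = 7871.2 + 1458.4 + 25038 = 34368
T ≈ 22.46 °C (< 100 °C, so full condensation is consistent).

T_f ≈ 22.5 °C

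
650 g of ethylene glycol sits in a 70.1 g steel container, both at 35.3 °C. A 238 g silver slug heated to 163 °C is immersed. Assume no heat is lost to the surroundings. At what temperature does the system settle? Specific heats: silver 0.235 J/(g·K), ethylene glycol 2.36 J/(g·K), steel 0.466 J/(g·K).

T_f ≈ 39.7 °C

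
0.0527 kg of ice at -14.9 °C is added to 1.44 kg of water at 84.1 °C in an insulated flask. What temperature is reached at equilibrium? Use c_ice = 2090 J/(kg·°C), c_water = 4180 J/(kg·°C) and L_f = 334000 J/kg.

Energy balance with sensible and latent terms:
warm ice to 0 °C: 0.0527·2090·(0 − (-14.9)) = 1641.1
  fusion: m_ice L_f = 0.0527·334000 = 17602
  meltwater 0→T: 0.0527·4180·T = 220.29 T
  water cools: 1.44·4180·(T − 84.1) = 6019.2(T − 84.1)
6239.5 T = 506215 − 19243 = 486972
T ≈ 78.05 °C (positive, so assuming full melt was valid).

T_f ≈ 78.0 °C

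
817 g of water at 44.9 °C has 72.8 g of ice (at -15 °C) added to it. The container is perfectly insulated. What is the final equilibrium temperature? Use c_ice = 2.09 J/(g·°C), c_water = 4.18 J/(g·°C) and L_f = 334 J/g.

T_f ≈ 34.1 °C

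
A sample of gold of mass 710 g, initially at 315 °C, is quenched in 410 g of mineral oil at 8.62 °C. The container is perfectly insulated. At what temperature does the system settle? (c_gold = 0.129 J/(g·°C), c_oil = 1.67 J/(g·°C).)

Setting the total heat transfer to zero:
710×0.129×(T − 315) + 410×1.67×(T − 8.62) = 0
(91.59 + 684.7) T = 91.59×315 + 684.7×8.62
T ≈ 44.77 °C

T_f ≈ 44.8 °C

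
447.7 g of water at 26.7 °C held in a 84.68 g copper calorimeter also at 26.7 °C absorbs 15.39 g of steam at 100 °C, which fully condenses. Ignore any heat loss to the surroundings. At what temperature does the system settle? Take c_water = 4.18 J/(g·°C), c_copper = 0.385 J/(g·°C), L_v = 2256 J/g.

Heat gained plus heat lost sum to zero:
condense steam: −15.39×2256 = −34720; condensed water 100 °C→T: 64.33(T − 100); water warms: 447.7×4.18×(T − 26.7) = 1871.4(T − 26.7); cup: 32.6(T − 26.7)
1968.3 T = 34720 + 6433 + 50836 = 91989
T ≈ 46.73 °C (< 100 °C, so full condensation is consistent).

T_f ≈ 46.7 °C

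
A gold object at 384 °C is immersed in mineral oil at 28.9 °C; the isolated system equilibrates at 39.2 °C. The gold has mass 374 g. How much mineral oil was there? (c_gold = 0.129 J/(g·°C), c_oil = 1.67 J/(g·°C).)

m ≈ 967 g

|Q_gold| = |Q_oil|:
374×0.129×(384 − 39.2) = m×1.67×(39.2 − 28.9)
17.2 m = 16635  ⇒  m ≈ 967.1 g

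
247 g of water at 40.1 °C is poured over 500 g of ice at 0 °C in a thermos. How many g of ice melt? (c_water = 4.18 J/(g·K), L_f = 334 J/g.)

m_melted ≈ 124 g

Cooling the water to 0 °C releases 247×4.18×40.1 = 41402 J.
Melting all 500 g of ice would need 500×334 = 167000 J.
That's not enough to melt it all — equilibrium is at 0 °C with ice remaining.
m_melt = 41402 / L_f = 124 g.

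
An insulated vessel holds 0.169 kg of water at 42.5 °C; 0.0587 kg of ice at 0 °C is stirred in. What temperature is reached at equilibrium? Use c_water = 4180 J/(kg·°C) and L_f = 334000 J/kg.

T_f ≈ 10.9 °C

Heat gained plus heat lost sum to zero:
latent heat to melt: 0.0587×334000 = 19606; meltwater 0→T: 0.0587×4180×T = 245.37 T; water: 706.42(T − 42.5)
951.79 T = 30023 − 19606 = 10417
T ≈ 10.94 °C — above 0 °C, consistent with complete melting.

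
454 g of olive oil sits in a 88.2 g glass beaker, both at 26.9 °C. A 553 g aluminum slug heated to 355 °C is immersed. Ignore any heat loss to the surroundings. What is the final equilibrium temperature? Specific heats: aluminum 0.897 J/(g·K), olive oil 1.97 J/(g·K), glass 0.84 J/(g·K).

T_f ≈ 138.0 °C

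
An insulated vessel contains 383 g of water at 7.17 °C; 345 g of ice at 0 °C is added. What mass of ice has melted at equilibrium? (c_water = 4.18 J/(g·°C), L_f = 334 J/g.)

m_melted ≈ 34.4 g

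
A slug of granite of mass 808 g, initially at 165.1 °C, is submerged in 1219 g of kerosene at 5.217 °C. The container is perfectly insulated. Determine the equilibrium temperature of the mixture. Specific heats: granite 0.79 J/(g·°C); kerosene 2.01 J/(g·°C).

T_f ≈ 38.3 °C

Setting the total heat transfer to zero:
808*0.79*(T − 165.1) + 1219*2.01*(T − 5.217) = 0
(638.32 + 2450.2) T = 638.32*165.1 + 2450.2*5.217
T ≈ 38.26 °C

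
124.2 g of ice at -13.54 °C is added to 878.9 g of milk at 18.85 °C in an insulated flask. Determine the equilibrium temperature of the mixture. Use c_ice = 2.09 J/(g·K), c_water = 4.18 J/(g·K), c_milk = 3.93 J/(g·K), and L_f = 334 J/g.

T_f ≈ 5.1 °C

Energy balance with sensible and latent terms:
ice -13.54→0 °C: 124.2×2.09×13.54 = 3514.7; fusion: m_ice L_f = 124.2×334 = 41483; meltwater 0→T: 124.2×4.18×T = 519.16 T; milk cools: 878.9×3.93×(T − 18.85) = 3454.1(T − 18.85)
3973.2 T = 65109 − 44997 = 20112
T ≈ 5.06 °C. Since T > 0 °C, the all-ice-melts assumption holds.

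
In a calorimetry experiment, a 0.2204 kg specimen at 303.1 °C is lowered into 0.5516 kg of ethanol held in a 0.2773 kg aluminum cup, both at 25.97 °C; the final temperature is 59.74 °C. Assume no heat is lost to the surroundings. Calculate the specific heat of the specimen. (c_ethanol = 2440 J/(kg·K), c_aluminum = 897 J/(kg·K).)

c ≈ 1000 J/(kg·K)

Heat gained plus heat lost sum to zero:
0.2204·c·(59.74 − 303.1) + 0.5516·2440·(59.74 − 25.97) + 0.2773·897·(59.74 − 25.97) = 0
-53.64 c = -53851
c = -53851/-53.64 ≈ 1004 J/(kg·K)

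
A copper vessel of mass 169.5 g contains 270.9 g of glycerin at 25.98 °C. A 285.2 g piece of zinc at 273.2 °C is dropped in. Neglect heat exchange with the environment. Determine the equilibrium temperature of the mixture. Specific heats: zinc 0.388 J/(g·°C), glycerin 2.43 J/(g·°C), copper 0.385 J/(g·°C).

T_f ≈ 58.8 °C

Energy conservation, ΣQ = 0:
285.2×0.388×(T − 273.2) + 270.9×2.43×(T − 25.98) + 169.5×0.385×(T − 25.98) = 0
110.66(T − 273.2) + 658.29(T − 25.98) + 65.26(T − 25.98) = 0
(110.66 + 658.29 + 65.26) T = 110.66×273.2 + 658.29×25.98 + 65.26×25.98
T ≈ 58.77 °C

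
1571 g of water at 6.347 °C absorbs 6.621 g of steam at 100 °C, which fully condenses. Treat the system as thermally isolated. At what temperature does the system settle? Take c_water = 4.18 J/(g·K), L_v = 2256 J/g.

Let T be the final temperature. ΣQ_i = 0:
latent heat released on condensation: 6.621·2256 = 14937
  condensate cools 100→T: 6.621·4.18·(T − 100) = 27.68(T − 100)
  water warms: 1571·4.18·(T − 6.347) = 6566.8(T − 6.347)
6594.5 T = 14937 + 2767.6 + 41679 = 59384
T ≈ 9.01 °C, under the boiling point, so the assumption holds.

T_f ≈ 9.0 °C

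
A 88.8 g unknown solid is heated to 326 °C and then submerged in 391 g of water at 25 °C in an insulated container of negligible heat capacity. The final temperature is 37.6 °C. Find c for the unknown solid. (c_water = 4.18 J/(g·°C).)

c ≈ 0.804 J/(g·°C)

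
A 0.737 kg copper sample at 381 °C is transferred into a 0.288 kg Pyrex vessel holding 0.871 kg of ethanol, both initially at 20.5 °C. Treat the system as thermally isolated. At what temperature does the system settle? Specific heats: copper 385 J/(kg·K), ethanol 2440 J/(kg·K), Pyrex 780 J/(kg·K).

Let T be the final temperature. ΣQ_i = 0:
0.737·385·(T − 381) + 0.871·2440·(T − 20.5) + 0.288·780·(T − 20.5) = 0
283.75(T − 381) + 2125.2(T − 20.5) + 224.64(T − 20.5) = 0
2633.6 T = 156279
T ≈ 59.34 °C

T_f ≈ 59.3 °C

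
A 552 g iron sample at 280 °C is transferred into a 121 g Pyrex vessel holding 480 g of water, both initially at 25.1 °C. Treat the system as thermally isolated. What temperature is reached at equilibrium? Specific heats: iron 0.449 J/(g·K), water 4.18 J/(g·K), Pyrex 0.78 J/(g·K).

T_f ≈ 52.0 °C

Setting the total heat transfer to zero:
552·0.449·(T − 280) + 480·4.18·(T − 25.1) + 121·0.78·(T − 25.1) = 0
247.85(T − 280) + 2006.4(T − 25.1) + 94.38(T − 25.1) = 0
(247.85 + 2006.4 + 94.38) T = 247.85·280 + 2006.4·25.1 + 94.38·25.1
T = 122127 / 2348.6 = 52 °C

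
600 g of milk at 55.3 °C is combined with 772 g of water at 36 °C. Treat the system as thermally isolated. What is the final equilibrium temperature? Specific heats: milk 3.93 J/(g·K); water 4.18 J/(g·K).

T_f = Σ m_i c_i T_i / Σ m_i c_i:
T_f = (2358*55.3 + 3227*36) / (2358 + 3227)
    = 246568 / 5585 ≈ 44.15 °C

T_f ≈ 44.1 °C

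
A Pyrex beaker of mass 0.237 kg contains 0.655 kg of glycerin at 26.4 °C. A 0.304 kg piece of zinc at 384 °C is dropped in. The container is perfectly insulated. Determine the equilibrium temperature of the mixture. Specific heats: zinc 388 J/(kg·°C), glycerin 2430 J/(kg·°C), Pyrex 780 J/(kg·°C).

T_f ≈ 48.7 °C

With ΣQ=0 the equilibrium temperature is the m·c-weighted mean:
T_f = (117.95·384 + 1591.7·26.4 + 184.86·26.4) / (117.95 + 1591.7 + 184.86)
    = 92193 / 1894.5 ≈ 48.66 °C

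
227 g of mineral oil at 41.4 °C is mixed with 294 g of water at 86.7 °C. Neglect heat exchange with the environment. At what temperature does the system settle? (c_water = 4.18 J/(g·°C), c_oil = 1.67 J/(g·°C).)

T_f ≈ 76.0 °C

Energy conservation, ΣQ = 0:
294·4.18·(T − 86.7) + 227·1.67·(T − 41.4) = 0
1608 T = 122242
T ≈ 76.02 °C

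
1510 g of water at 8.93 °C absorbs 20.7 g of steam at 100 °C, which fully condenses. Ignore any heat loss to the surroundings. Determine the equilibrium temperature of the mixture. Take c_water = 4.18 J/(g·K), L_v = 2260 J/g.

Net heat exchanged in the isolated system is zero:
steam→water at 100 °C releases m L_v = 20.7·2260 = 46782
  condensate cools 100→T: 20.7·4.18·(T − 100) = 86.53(T − 100)
  water warms: 1510·4.18·(T − 8.93) = 6311.8(T − 8.93)
6398.3 T = 46782 + 8652.6 + 56364 = 111799
T ≈ 17.47 °C (< 100 °C, so full condensation is consistent).

T_f ≈ 17.5 °C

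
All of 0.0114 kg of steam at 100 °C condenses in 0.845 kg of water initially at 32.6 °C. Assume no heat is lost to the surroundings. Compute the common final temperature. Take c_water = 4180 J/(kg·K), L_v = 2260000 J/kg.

Sum of m c ΔT and latent-heat terms is zero:
condense steam: −0.0114×2260000 = −25764; condensate cools 100→T: 0.0114×4180×(T − 100) = 47.65(T − 100); water warms: 0.845×4180×(T − 32.6) = 3532.1(T − 32.6)
3579.8 T = 25764 + 4765.2 + 115146 = 145676
T ≈ 40.69 °C, under the boiling point, so the assumption holds.

T_f ≈ 40.7 °C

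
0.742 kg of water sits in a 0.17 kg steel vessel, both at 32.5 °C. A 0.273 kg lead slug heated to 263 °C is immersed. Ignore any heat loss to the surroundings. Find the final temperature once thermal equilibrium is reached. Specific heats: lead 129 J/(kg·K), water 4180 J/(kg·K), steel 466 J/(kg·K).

T_f ≈ 35.0 °C

Energy conservation, ΣQ = 0:
0.273×129×(T − 263) + 0.742×4180×(T − 32.5) + 0.17×466×(T − 32.5) = 0
35.22(T − 263) + 3101.6(T − 32.5) + 79.22(T − 32.5) = 0
(35.22 + 3101.6 + 79.22) T = 35.22×263 + 3101.6×32.5 + 79.22×32.5
T ≈ 35.02 °C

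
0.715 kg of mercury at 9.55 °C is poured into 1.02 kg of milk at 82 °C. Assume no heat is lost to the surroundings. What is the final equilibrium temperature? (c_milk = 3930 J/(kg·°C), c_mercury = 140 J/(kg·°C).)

Taking heat into each body as positive, Σ m c ΔT = 0:
1.02*3930*(T − 82) + 0.715*140*(T − 9.55) = 0
4108.7 T = 329661
T = 329661 / 4108.7 = 80.2 °C

T_f ≈ 80.2 °C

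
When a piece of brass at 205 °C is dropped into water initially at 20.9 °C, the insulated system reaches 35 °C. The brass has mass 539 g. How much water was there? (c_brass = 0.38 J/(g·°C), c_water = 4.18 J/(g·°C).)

m ≈ 591 g

|Q_brass| = |Q_water|:
539·0.38·(205 − 35) = m·4.18·(35 − 20.9)
58.94 m = 34819  ⇒  m ≈ 590.8 g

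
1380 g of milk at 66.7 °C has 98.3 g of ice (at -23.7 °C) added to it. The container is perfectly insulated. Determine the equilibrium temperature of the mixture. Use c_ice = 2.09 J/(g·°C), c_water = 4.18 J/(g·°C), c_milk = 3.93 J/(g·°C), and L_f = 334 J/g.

Net heat exchanged in the isolated system is zero:
warm ice to 0 °C: 98.3×2.09×(0 − (-23.7)) = 4869.1; latent heat to melt: 98.3×334 = 32832; meltwater 0→T: 98.3×4.18×T = 410.89 T; milk: 5423.4(T − 66.7)
5834.3 T = 361741 − 37701 = 324039
T ≈ 55.54 °C. Since T > 0 °C, the all-ice-melts assumption holds.

T_f ≈ 55.5 °C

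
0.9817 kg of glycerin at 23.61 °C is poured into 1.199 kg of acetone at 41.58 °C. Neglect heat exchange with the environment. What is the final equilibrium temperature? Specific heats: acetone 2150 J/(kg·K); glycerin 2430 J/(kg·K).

|Q_acetone| = |Q_glycerin|:
1.199*2150*(41.58 − T) = 0.9817*2430*(T − 23.61)
2577.9(41.58 − T) = 2385.5(T − 23.61)
4963.4 T = 163509  ⇒  T ≈ 32.94 °C

T_f ≈ 32.9 °C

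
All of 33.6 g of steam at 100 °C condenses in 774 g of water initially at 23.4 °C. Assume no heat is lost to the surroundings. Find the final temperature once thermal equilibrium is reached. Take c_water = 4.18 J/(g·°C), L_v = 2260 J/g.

T_f ≈ 49.1 °C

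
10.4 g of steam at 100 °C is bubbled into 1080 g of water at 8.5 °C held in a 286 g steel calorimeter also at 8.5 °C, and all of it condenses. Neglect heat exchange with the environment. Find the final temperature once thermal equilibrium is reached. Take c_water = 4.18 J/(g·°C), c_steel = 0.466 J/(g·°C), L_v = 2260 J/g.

T_f ≈ 14.4 °C

Setting the total heat transfer to zero:
latent heat released on condensation: 10.4×2260 = 23504; condensate cools 100→T: 10.4×4.18×(T − 100) = 43.47(T − 100); original water: 4514.4(T − 8.5); steel cup: 286×0.466×(T − 8.5) = 133.28(T − 8.5)
4691.1 T = 23504 + 4347.2 + 39505 = 67356
T ≈ 14.36 °C (< 100 °C, so full condensation is consistent).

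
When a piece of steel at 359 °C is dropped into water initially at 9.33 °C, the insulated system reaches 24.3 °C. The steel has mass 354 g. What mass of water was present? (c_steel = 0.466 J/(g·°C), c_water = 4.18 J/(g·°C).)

Heat lost by the steel = heat gained by the water:
354·0.466·(359 − 24.3) = m·4.18·(24.3 − 9.33)
62.57 m = 55213  ⇒  m ≈ 882.4 g

m ≈ 882 g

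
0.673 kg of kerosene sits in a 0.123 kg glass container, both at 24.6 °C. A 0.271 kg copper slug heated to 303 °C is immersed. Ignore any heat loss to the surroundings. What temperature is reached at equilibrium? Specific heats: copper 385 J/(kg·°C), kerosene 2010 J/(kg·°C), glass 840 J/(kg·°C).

With ΣQ=0 the equilibrium temperature is the m·c-weighted mean:
T_f = (104.34·303 + 1352.7·24.6 + 103.32·24.6) / (104.34 + 1352.7 + 103.32)
    = 67432 / 1560.4 ≈ 43.22 °C

T_f ≈ 43.2 °C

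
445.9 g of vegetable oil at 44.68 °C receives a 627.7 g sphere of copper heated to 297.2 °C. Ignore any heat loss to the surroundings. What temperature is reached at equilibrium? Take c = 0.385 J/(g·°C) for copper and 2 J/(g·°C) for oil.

Taking heat into each body as positive, Σ m c ΔT = 0:
627.7*0.385*(T − 297.2) + 445.9*2*(T − 44.68) = 0
(241.66 + 891.8) T = 241.66*297.2 + 891.8*44.68
T = 111668 / 1133.5 = 98.5 °C

T_f ≈ 98.5 °C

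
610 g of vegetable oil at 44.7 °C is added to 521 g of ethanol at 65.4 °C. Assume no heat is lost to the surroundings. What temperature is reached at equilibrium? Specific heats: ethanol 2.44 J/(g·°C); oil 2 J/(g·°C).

Energy conservation, ΣQ = 0:
521·2.44·(T − 65.4) + 610·2·(T − 44.7) = 0
(1271.2 + 1220) T = 1271.2·65.4 + 1220·44.7
T = 137673 / 2491.2 = 55.3 °C

T_f ≈ 55.3 °C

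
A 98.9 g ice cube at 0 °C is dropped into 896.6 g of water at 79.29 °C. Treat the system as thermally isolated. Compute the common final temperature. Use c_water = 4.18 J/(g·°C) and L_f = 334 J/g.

Energy balance with sensible and latent terms:
latent heat to melt: 98.9×334 = 33033
  meltwater 0→T: 98.9×4.18×T = 413.4 T
  water: 3747.8(T − 79.29)
4161.2 T = 297162 − 33033 = 264130
T ≈ 63.47 °C — above 0 °C, consistent with complete melting.

T_f ≈ 63.5 °C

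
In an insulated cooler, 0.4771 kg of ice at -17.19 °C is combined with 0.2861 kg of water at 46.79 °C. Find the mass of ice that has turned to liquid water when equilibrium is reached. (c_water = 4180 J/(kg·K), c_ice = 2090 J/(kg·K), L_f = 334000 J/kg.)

Water can give up m c ΔT = 0.2861·4180·46.79 = 55956 J before reaching 0 °C.
Of that, 0.4771·2090·17.19 = 17141 J goes to bring the ice to 0 °C, leaving 38815 J.
Melting all 0.4771 kg of ice would need 0.4771·334000 = 159351 J.
Since 38815 < 159351 J, not all the ice melts; equilibrium is at 0 °C.
m_melted·334000 = 38815  ⇒  m_melted ≈ 0.1162 kg.

m_melted ≈ 0.116 kg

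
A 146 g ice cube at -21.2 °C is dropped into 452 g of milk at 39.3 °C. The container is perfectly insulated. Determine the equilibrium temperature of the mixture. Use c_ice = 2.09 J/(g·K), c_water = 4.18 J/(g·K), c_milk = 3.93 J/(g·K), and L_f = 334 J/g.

Let T be the final temperature. ΣQ_i = 0:
ice -21.2→0 °C: 146×2.09×21.2 = 6469
  melt ice: 146×334 = 48764
  warm the meltwater: 610.28 T
  milk cools: 452×3.93×(T − 39.3) = 1776.4(T − 39.3)
2386.6 T = 69811 − 55233 = 14578
T ≈ 6.11 °C (positive, so assuming full melt was valid).

T_f ≈ 6.1 °C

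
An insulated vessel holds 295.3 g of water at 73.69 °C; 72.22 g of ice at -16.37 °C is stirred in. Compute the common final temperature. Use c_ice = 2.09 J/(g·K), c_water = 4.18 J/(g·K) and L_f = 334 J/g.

Energy balance with sensible and latent terms:
ice -16.37→0 °C: 72.22×2.09×16.37 = 2470.9; melt ice: 72.22×334 = 24121; warm the meltwater: 301.88 T; water: 1234.4(T − 73.69)
1536.2 T = 90960 − 26592 = 64367
T ≈ 41.90 °C (positive, so assuming full melt was valid).

T_f ≈ 41.9 °C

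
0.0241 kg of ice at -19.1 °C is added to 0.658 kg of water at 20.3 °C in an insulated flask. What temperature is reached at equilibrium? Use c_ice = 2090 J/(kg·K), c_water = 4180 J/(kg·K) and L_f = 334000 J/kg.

Setting the total heat transfer to zero:
warm ice to 0 °C: 0.0241·2090·(0 − (-19.1)) = 962.05; fusion: m_ice L_f = 0.0241·334000 = 8049.4; warm the meltwater: 100.74 T; water cools: 0.658·4180·(T − 20.3) = 2750.4(T − 20.3)
2851.2 T = 55834 − 9011.4 = 46822
T ≈ 16.42 °C (positive, so assuming full melt was valid).

T_f ≈ 16.4 °C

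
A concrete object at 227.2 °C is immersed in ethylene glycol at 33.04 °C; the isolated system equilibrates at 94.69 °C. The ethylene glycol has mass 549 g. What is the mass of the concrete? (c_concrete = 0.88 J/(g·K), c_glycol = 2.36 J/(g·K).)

m ≈ 685 g

Taking heat into each body as positive, Σ m c ΔT = 0:
m×0.88×(94.69 − 227.2) + 549×2.36×(94.69 − 33.04) = 0
-116.61 m = -79876
m = -79876/-116.61 ≈ 685 g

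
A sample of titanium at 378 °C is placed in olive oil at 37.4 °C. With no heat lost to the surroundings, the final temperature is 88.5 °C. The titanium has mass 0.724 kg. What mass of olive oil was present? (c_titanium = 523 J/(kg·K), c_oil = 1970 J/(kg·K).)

|Q_titanium| = |Q_oil|:
0.724·523·(378 − 88.5) = m·1970·(88.5 − 37.4)
100667 m = 109620  ⇒  m ≈ 1.089 kg

m ≈ 1.09 kg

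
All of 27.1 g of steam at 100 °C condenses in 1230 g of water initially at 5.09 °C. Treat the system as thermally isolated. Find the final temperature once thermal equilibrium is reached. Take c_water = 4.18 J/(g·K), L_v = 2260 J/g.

T_f ≈ 18.8 °C

Taking heat into each body as positive, Σ m c ΔT = 0:
steam→water at 100 °C releases m L_v = 27.1·2260 = 61246
  condensed water 100 °C→T: 113.28(T − 100)
  water warms: 1230·4.18·(T − 5.09) = 5141.4(T − 5.09)
5254.7 T = 61246 + 11328 + 26170 = 98744
T ≈ 18.79 °C, under the boiling point, so the assumption holds.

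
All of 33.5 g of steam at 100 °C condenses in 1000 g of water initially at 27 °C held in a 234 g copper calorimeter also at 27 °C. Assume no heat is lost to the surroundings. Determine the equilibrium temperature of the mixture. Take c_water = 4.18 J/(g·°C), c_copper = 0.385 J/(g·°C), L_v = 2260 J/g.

Setting the total heat transfer to zero:
latent heat released on condensation: 33.5·2260 = 75710; condensate cools 100→T: 33.5·4.18·(T − 100) = 140.03(T − 100); original water: 4180(T − 27); cup: 90.09(T − 27)
4410.1 T = 75710 + 14003 + 115292 = 205005
T ≈ 46.49 °C (< 100 °C, so full condensation is consistent).

T_f ≈ 46.5 °C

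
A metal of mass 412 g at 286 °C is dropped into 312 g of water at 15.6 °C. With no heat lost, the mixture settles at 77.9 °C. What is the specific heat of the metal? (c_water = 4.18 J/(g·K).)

c ≈ 0.948 J/(g·K)

m_s c (T_s − T_f) = m_water c_water (T_f − T_0):
412·c·(286 − 77.9) = 312·4.18·(77.9 − 15.6)
85737 c = 81249  ⇒  c ≈ 0.9477 J/(g·K)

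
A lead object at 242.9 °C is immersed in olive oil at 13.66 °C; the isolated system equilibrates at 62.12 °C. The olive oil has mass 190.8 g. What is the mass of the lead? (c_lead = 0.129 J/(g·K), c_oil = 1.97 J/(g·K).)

Heat lost by the lead = heat gained by the oil:
m×0.129×(242.9 − 62.12) = 190.8×1.97×(62.12 − 13.66)
23.32 m = 18215  ⇒  m ≈ 781.1 g

m ≈ 781 g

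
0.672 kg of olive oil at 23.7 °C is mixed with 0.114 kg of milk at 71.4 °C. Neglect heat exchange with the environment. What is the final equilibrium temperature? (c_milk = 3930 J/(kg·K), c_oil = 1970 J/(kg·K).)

T_f ≈ 35.8 °C

T_f is the heat-capacity-weighted average of the initial temperatures:
T_f = (448.02·71.4 + 1323.8·23.7) / (448.02 + 1323.8)
    = 63364 / 1771.9 ≈ 35.76 °C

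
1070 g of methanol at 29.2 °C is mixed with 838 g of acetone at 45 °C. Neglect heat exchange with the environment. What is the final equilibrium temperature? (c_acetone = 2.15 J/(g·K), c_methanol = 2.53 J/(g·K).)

|Q_acetone| = |Q_methanol|:
838*2.15*(45 − T) = 1070*2.53*(T − 29.2)
1801.7(45 − T) = 2707.1(T − 29.2)
4508.8 T = 160124  ⇒  T ≈ 35.51 °C

T_f ≈ 35.5 °C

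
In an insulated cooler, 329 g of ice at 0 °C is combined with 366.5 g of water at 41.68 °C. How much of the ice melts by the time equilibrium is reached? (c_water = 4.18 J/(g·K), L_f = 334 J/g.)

m_melted ≈ 191 g

Cooling the water to 0 °C releases 366.5·4.18·41.68 = 63853 J.
To melt every bit of ice: 329·334 = 109886 J.
That's not enough to melt it all — equilibrium is at 0 °C with ice remaining.
Mass melted = 63853/334 ≈ 191.2 g.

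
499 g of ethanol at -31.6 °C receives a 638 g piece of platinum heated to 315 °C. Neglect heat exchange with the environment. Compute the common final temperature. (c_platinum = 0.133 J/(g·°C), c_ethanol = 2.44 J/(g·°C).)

T_f ≈ -9.0 °C

Conservation of energy gives ΣQ = 0:
638·0.133·(T − 315) + 499·2.44·(T − (-31.6)) = 0
84.85(T − 315) + 1217.6(T − (-31.6)) = 0
1302.4 T = -11746
T = -11746/1302.4 ≈ -9.02 °C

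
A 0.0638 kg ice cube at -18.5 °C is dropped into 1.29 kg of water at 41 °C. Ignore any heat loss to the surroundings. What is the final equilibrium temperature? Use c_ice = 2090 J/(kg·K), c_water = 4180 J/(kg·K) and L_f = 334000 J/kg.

T_f ≈ 34.9 °C

Net heat exchanged in the isolated system is zero:
warm ice to 0 °C: 0.0638×2090×(0 − (-18.5)) = 2466.8
  fusion: m_ice L_f = 0.0638×334000 = 21309
  meltwater 0→T: 0.0638×4180×T = 266.68 T
  water: 5392.2(T − 41)
5658.9 T = 221080 − 23776 = 197304
T ≈ 34.87 °C. Since T > 0 °C, the all-ice-melts assumption holds.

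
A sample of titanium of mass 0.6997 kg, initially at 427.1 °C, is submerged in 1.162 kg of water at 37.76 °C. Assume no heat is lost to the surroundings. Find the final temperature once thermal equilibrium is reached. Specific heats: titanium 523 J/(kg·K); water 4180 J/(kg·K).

T_f ≈ 65.0 °C

Heat gained plus heat lost sum to zero:
0.6997*523*(T − 427.1) + 1.162*4180*(T − 37.76) = 0
5223.1 T = 339701
T = 339701/5223.1 ≈ 65.04 °C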